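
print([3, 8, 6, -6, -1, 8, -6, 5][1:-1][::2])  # [8, -6, 8]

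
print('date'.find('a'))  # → 1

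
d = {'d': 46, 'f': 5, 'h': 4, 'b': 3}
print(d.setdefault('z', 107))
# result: 107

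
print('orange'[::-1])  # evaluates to egnaro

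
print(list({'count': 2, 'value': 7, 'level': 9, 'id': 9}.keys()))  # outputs ['count', 'value', 'level', 'id']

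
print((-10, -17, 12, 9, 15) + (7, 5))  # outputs (-10, -17, 12, 9, 15, 7, 5)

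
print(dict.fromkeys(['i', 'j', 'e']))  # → {'i': None, 'j': None, 'e': None}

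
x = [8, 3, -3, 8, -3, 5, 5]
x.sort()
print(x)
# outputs [-3, -3, 3, 5, 5, 8, 8]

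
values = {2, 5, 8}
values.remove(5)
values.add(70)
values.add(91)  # {2, 8, 70, 91}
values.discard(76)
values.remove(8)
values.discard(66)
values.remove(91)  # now {2, 70}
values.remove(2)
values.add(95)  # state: {70, 95}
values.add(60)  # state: {60, 70, 95}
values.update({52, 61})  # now {52, 60, 61, 70, 95}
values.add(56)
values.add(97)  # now {52, 56, 60, 61, 70, 95, 97}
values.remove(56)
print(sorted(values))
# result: [52, 60, 61, 70, 95, 97]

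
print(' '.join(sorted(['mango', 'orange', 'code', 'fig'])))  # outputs code fig mango orange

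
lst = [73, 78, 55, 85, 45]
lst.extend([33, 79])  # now [73, 78, 55, 85, 45, 33, 79]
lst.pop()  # 79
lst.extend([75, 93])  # [73, 78, 55, 85, 45, 33, 75, 93]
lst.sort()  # [33, 45, 55, 73, 75, 78, 85, 93]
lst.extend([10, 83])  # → [33, 45, 55, 73, 75, 78, 85, 93, 10, 83]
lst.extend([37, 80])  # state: [33, 45, 55, 73, 75, 78, 85, 93, 10, 83, 37, 80]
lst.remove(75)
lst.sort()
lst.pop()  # 93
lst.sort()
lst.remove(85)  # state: [10, 33, 37, 45, 55, 73, 78, 80, 83]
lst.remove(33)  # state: [10, 37, 45, 55, 73, 78, 80, 83]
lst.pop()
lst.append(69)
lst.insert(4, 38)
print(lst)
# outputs [10, 37, 45, 55, 38, 73, 78, 80, 69]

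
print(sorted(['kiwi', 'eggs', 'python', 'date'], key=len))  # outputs ['kiwi', 'eggs', 'date', 'python']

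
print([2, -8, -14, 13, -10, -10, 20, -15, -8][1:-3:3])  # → [-8, -10]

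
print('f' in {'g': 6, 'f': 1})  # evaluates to True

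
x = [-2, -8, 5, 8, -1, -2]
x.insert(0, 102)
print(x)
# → [102, -2, -8, 5, 8, -1, -2]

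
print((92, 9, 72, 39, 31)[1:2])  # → (9,)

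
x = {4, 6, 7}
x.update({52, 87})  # {4, 6, 7, 52, 87}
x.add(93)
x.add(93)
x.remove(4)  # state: {6, 7, 52, 87, 93}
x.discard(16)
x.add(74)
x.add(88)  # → {6, 7, 52, 74, 87, 88, 93}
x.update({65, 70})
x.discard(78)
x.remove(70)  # {6, 7, 52, 65, 74, 87, 88, 93}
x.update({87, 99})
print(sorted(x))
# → [6, 7, 52, 65, 74, 87, 88, 93, 99]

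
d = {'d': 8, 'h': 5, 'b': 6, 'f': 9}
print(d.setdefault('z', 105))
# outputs 105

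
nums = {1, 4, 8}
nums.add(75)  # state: {1, 4, 8, 75}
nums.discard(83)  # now {1, 4, 8, 75}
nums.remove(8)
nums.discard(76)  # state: {1, 4, 75}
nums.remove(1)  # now {4, 75}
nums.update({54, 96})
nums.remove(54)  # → {4, 75, 96}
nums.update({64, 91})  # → {4, 64, 75, 91, 96}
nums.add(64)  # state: {4, 64, 75, 91, 96}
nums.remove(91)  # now {4, 64, 75, 96}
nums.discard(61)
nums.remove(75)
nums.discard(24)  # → {4, 64, 96}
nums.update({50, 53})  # {4, 50, 53, 64, 96}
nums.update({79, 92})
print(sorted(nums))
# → [4, 50, 53, 64, 79, 92, 96]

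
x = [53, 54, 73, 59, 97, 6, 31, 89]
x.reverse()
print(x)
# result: [89, 31, 6, 97, 59, 73, 54, 53]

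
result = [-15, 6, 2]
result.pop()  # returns 2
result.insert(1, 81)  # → [-15, 81, 6]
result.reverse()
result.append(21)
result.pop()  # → 21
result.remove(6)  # [81, -15]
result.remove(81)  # [-15]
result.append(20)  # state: [-15, 20]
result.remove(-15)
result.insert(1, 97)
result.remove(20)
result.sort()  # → [97]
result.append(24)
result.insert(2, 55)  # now [97, 24, 55]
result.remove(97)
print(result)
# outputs [24, 55]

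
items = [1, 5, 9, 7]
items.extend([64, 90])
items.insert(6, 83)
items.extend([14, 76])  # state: [1, 5, 9, 7, 64, 90, 83, 14, 76]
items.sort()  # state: [1, 5, 7, 9, 14, 64, 76, 83, 90]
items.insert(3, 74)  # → [1, 5, 7, 74, 9, 14, 64, 76, 83, 90]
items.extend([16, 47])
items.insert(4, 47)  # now [1, 5, 7, 74, 47, 9, 14, 64, 76, 83, 90, 16, 47]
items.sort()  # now [1, 5, 7, 9, 14, 16, 47, 47, 64, 74, 76, 83, 90]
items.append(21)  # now [1, 5, 7, 9, 14, 16, 47, 47, 64, 74, 76, 83, 90, 21]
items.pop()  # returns 21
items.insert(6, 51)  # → [1, 5, 7, 9, 14, 16, 51, 47, 47, 64, 74, 76, 83, 90]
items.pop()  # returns 90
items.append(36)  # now [1, 5, 7, 9, 14, 16, 51, 47, 47, 64, 74, 76, 83, 36]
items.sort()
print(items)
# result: [1, 5, 7, 9, 14, 16, 36, 47, 47, 51, 64, 74, 76, 83]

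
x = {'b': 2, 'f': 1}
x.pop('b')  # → 2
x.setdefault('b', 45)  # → 45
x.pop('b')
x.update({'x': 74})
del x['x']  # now {'f': 1}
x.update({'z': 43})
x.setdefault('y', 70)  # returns 70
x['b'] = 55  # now {'f': 1, 'z': 43, 'y': 70, 'b': 55}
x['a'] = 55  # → {'f': 1, 'z': 43, 'y': 70, 'b': 55, 'a': 55}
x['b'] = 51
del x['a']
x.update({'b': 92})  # {'f': 1, 'z': 43, 'y': 70, 'b': 92}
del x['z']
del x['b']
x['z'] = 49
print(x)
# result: {'f': 1, 'y': 70, 'z': 49}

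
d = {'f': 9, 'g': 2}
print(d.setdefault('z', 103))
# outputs 103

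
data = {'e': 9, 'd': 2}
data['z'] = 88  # {'e': 9, 'd': 2, 'z': 88}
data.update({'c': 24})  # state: {'e': 9, 'd': 2, 'z': 88, 'c': 24}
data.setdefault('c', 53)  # 24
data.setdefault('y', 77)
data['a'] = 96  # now {'e': 9, 'd': 2, 'z': 88, 'c': 24, 'y': 77, 'a': 96}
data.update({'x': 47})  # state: {'e': 9, 'd': 2, 'z': 88, 'c': 24, 'y': 77, 'a': 96, 'x': 47}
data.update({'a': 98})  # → {'e': 9, 'd': 2, 'z': 88, 'c': 24, 'y': 77, 'a': 98, 'x': 47}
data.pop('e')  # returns 9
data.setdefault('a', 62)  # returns 98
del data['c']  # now {'d': 2, 'z': 88, 'y': 77, 'a': 98, 'x': 47}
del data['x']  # {'d': 2, 'z': 88, 'y': 77, 'a': 98}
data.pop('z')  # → 88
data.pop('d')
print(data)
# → {'y': 77, 'a': 98}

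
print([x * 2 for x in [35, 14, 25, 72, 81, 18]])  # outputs [70, 28, 50, 144, 162, 36]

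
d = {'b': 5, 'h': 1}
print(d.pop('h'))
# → 1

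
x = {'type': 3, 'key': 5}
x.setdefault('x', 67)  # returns 67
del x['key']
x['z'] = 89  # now {'type': 3, 'x': 67, 'z': 89}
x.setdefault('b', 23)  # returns 23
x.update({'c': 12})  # {'type': 3, 'x': 67, 'z': 89, 'b': 23, 'c': 12}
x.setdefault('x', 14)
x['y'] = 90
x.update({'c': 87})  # {'type': 3, 'x': 67, 'z': 89, 'b': 23, 'c': 87, 'y': 90}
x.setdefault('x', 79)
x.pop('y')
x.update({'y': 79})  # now {'type': 3, 'x': 67, 'z': 89, 'b': 23, 'c': 87, 'y': 79}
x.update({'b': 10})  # {'type': 3, 'x': 67, 'z': 89, 'b': 10, 'c': 87, 'y': 79}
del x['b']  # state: {'type': 3, 'x': 67, 'z': 89, 'c': 87, 'y': 79}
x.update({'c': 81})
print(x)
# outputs {'type': 3, 'x': 67, 'z': 89, 'c': 81, 'y': 79}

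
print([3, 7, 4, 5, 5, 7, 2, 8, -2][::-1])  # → [-2, 8, 2, 7, 5, 5, 4, 7, 3]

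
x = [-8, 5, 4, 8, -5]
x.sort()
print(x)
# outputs [-8, -5, 4, 5, 8]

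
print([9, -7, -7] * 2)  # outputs [9, -7, -7, 9, -7, -7]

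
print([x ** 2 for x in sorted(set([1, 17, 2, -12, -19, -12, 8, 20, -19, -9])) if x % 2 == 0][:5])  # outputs [144, 4, 64, 400]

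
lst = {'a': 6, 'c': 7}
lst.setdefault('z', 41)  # 41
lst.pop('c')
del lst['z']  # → {'a': 6}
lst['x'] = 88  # {'a': 6, 'x': 88}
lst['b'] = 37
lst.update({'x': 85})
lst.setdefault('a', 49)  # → 6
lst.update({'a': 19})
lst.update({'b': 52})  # {'a': 19, 'x': 85, 'b': 52}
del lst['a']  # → {'x': 85, 'b': 52}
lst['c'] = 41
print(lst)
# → {'x': 85, 'b': 52, 'c': 41}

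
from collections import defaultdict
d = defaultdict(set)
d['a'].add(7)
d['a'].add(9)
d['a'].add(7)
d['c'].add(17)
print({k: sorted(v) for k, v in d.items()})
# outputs {'a': [7, 9], 'c': [17]}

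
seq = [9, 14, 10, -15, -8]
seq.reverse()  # [-8, -15, 10, 14, 9]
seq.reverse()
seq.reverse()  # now [-8, -15, 10, 14, 9]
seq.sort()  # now [-15, -8, 9, 10, 14]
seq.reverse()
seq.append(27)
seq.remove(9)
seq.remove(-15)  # [14, 10, -8, 27]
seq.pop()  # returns 27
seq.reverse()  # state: [-8, 10, 14]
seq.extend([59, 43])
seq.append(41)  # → [-8, 10, 14, 59, 43, 41]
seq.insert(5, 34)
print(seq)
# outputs [-8, 10, 14, 59, 43, 34, 41]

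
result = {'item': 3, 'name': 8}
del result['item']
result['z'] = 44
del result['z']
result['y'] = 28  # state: {'name': 8, 'y': 28}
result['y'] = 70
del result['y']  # {'name': 8}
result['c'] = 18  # {'name': 8, 'c': 18}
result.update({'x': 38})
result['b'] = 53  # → {'name': 8, 'c': 18, 'x': 38, 'b': 53}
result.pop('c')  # 18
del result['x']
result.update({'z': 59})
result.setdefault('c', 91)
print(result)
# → {'name': 8, 'b': 53, 'z': 59, 'c': 91}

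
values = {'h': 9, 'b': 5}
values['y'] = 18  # {'h': 9, 'b': 5, 'y': 18}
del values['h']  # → {'b': 5, 'y': 18}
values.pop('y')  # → 18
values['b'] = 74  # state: {'b': 74}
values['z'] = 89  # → {'b': 74, 'z': 89}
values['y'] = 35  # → {'b': 74, 'z': 89, 'y': 35}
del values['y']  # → {'b': 74, 'z': 89}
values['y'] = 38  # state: {'b': 74, 'z': 89, 'y': 38}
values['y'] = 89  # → {'b': 74, 'z': 89, 'y': 89}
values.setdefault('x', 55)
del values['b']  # {'z': 89, 'y': 89, 'x': 55}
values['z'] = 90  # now {'z': 90, 'y': 89, 'x': 55}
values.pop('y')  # 89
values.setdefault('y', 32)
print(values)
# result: {'z': 90, 'x': 55, 'y': 32}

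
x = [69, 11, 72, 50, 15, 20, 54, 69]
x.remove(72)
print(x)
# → [69, 11, 50, 15, 20, 54, 69]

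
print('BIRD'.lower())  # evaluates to bird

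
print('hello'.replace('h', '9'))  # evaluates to 9ello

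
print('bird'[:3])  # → bir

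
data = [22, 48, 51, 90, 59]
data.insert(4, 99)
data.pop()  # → 59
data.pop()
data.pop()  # 90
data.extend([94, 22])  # [22, 48, 51, 94, 22]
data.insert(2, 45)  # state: [22, 48, 45, 51, 94, 22]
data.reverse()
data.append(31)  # [22, 94, 51, 45, 48, 22, 31]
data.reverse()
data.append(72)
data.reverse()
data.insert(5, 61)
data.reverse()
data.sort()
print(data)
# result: [22, 22, 31, 45, 48, 51, 61, 72, 94]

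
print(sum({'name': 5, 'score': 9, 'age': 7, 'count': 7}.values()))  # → 28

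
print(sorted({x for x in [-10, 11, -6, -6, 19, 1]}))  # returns [-10, -6, 1, 11, 19]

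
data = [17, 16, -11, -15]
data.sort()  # [-15, -11, 16, 17]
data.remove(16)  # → [-15, -11, 17]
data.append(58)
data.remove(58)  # [-15, -11, 17]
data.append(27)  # [-15, -11, 17, 27]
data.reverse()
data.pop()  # -15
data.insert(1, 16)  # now [27, 16, 17, -11]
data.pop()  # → -11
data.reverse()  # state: [17, 16, 27]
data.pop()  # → 27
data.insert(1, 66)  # [17, 66, 16]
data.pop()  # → 16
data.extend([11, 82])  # [17, 66, 11, 82]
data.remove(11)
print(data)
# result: [17, 66, 82]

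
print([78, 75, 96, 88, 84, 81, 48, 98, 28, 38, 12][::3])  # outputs [78, 88, 48, 38]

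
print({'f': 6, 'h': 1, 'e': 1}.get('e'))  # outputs 1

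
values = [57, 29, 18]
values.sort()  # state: [18, 29, 57]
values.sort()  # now [18, 29, 57]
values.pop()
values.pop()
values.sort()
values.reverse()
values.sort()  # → [18]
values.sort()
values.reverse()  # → [18]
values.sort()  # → [18]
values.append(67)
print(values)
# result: [18, 67]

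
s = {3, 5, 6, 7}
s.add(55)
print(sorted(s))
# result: [3, 5, 6, 7, 55]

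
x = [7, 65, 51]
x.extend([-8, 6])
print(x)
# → [7, 65, 51, -8, 6]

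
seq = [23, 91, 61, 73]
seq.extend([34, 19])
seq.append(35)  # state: [23, 91, 61, 73, 34, 19, 35]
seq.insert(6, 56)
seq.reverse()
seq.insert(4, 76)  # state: [35, 56, 19, 34, 76, 73, 61, 91, 23]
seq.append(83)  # [35, 56, 19, 34, 76, 73, 61, 91, 23, 83]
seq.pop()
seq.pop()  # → 23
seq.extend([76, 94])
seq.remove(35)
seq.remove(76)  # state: [56, 19, 34, 73, 61, 91, 76, 94]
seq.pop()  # 94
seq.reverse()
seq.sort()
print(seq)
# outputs [19, 34, 56, 61, 73, 76, 91]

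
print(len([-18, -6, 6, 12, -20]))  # 5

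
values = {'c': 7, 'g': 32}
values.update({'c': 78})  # {'c': 78, 'g': 32}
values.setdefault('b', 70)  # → 70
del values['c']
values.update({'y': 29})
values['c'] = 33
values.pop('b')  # 70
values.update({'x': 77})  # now {'g': 32, 'y': 29, 'c': 33, 'x': 77}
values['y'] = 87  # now {'g': 32, 'y': 87, 'c': 33, 'x': 77}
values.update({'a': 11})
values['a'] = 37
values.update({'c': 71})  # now {'g': 32, 'y': 87, 'c': 71, 'x': 77, 'a': 37}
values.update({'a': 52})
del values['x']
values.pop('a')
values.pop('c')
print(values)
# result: {'g': 32, 'y': 87}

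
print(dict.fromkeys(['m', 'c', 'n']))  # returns {'m': None, 'c': None, 'n': None}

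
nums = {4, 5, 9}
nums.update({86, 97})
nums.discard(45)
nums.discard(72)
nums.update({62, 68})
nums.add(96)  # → {4, 5, 9, 62, 68, 86, 96, 97}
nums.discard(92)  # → {4, 5, 9, 62, 68, 86, 96, 97}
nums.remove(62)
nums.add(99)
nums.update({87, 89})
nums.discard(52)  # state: {4, 5, 9, 68, 86, 87, 89, 96, 97, 99}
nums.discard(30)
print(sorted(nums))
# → [4, 5, 9, 68, 86, 87, 89, 96, 97, 99]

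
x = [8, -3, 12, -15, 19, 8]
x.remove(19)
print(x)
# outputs [8, -3, 12, -15, 8]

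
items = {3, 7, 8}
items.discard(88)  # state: {3, 7, 8}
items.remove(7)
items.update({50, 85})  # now {3, 8, 50, 85}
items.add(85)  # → {3, 8, 50, 85}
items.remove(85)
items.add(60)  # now {3, 8, 50, 60}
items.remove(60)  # {3, 8, 50}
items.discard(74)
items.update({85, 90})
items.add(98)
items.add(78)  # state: {3, 8, 50, 78, 85, 90, 98}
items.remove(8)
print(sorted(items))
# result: [3, 50, 78, 85, 90, 98]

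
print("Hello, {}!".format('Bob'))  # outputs Hello, Bob!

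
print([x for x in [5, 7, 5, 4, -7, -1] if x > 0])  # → [5, 7, 5, 4]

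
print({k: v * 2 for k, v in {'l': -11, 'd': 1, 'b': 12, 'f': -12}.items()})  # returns {'l': -22, 'd': 2, 'b': 24, 'f': -24}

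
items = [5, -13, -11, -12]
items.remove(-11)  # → [5, -13, -12]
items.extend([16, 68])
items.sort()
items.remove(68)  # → [-13, -12, 5, 16]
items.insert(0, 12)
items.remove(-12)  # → [12, -13, 5, 16]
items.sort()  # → [-13, 5, 12, 16]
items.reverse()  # [16, 12, 5, -13]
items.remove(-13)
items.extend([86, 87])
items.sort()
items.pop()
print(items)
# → [5, 12, 16, 86]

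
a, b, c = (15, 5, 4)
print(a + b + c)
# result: 24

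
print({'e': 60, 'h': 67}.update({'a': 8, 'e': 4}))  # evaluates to None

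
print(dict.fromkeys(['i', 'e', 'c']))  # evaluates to {'i': None, 'e': None, 'c': None}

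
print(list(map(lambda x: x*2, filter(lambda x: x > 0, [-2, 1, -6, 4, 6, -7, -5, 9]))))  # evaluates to [2, 8, 12, 18]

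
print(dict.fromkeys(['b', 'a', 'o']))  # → {'b': None, 'a': None, 'o': None}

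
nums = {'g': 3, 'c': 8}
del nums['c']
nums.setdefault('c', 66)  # 66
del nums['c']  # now {'g': 3}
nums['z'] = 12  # {'g': 3, 'z': 12}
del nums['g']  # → {'z': 12}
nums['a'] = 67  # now {'z': 12, 'a': 67}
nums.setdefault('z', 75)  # 12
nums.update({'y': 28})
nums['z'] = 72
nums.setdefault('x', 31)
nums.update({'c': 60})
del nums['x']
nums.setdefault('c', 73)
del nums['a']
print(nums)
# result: {'z': 72, 'y': 28, 'c': 60}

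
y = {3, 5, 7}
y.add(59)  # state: {3, 5, 7, 59}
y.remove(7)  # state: {3, 5, 59}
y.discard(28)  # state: {3, 5, 59}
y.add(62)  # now {3, 5, 59, 62}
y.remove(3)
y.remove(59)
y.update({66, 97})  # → {5, 62, 66, 97}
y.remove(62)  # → {5, 66, 97}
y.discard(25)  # {5, 66, 97}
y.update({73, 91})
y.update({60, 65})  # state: {5, 60, 65, 66, 73, 91, 97}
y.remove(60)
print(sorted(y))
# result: [5, 65, 66, 73, 91, 97]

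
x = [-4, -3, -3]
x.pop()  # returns -3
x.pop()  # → -3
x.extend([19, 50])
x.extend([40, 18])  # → [-4, 19, 50, 40, 18]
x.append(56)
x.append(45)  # [-4, 19, 50, 40, 18, 56, 45]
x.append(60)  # [-4, 19, 50, 40, 18, 56, 45, 60]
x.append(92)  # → [-4, 19, 50, 40, 18, 56, 45, 60, 92]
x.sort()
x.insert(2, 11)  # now [-4, 18, 11, 19, 40, 45, 50, 56, 60, 92]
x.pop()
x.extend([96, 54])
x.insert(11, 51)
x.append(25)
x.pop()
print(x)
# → [-4, 18, 11, 19, 40, 45, 50, 56, 60, 96, 54, 51]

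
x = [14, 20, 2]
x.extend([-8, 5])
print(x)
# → [14, 20, 2, -8, 5]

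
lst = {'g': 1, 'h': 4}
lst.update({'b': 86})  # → {'g': 1, 'h': 4, 'b': 86}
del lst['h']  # {'g': 1, 'b': 86}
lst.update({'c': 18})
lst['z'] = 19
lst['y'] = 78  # {'g': 1, 'b': 86, 'c': 18, 'z': 19, 'y': 78}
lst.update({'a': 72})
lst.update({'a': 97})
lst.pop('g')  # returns 1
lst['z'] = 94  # {'b': 86, 'c': 18, 'z': 94, 'y': 78, 'a': 97}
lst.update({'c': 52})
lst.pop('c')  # 52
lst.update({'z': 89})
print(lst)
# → {'b': 86, 'z': 89, 'y': 78, 'a': 97}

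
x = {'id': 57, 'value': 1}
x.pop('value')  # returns 1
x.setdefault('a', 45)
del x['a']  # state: {'id': 57}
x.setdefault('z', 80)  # 80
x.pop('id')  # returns 57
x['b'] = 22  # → {'z': 80, 'b': 22}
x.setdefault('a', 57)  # 57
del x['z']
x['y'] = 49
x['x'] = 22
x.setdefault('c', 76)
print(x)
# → {'b': 22, 'a': 57, 'y': 49, 'x': 22, 'c': 76}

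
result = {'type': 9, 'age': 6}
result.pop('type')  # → 9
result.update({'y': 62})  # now {'age': 6, 'y': 62}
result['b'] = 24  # {'age': 6, 'y': 62, 'b': 24}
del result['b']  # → {'age': 6, 'y': 62}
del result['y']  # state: {'age': 6}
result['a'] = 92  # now {'age': 6, 'a': 92}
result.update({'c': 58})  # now {'age': 6, 'a': 92, 'c': 58}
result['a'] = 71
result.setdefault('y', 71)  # 71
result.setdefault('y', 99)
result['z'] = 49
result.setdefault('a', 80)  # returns 71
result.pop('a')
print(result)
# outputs {'age': 6, 'c': 58, 'y': 71, 'z': 49}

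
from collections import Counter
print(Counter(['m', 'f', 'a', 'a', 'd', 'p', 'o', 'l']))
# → Counter({'a': 2, 'm': 1, 'f': 1, 'd': 1, 'p': 1, 'o': 1, 'l': 1})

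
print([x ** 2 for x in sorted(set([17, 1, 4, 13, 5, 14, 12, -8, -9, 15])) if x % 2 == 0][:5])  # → [64, 16, 144, 196]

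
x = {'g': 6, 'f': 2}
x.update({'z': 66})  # {'g': 6, 'f': 2, 'z': 66}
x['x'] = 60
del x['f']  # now {'g': 6, 'z': 66, 'x': 60}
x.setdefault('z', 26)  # 66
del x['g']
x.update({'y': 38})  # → {'z': 66, 'x': 60, 'y': 38}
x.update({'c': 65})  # {'z': 66, 'x': 60, 'y': 38, 'c': 65}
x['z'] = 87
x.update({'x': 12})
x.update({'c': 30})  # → {'z': 87, 'x': 12, 'y': 38, 'c': 30}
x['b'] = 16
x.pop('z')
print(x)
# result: {'x': 12, 'y': 38, 'c': 30, 'b': 16}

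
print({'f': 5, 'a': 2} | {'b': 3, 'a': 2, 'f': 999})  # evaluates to {'f': 999, 'a': 2, 'b': 3}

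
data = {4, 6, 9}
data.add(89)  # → {4, 6, 9, 89}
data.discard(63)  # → {4, 6, 9, 89}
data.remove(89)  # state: {4, 6, 9}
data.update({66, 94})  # {4, 6, 9, 66, 94}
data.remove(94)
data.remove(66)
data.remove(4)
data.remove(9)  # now {6}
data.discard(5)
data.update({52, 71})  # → {6, 52, 71}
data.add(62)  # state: {6, 52, 62, 71}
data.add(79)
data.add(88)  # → {6, 52, 62, 71, 79, 88}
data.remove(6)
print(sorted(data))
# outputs [52, 62, 71, 79, 88]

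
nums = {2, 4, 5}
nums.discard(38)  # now {2, 4, 5}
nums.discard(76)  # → {2, 4, 5}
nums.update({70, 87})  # {2, 4, 5, 70, 87}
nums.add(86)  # {2, 4, 5, 70, 86, 87}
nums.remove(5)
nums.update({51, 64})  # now {2, 4, 51, 64, 70, 86, 87}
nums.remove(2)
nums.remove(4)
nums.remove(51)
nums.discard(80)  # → {64, 70, 86, 87}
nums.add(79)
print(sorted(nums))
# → [64, 70, 79, 86, 87]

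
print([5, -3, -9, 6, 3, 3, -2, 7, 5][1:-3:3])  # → [-3, 3]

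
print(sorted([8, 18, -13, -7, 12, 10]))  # [-13, -7, 8, 10, 12, 18]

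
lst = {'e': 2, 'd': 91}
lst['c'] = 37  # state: {'e': 2, 'd': 91, 'c': 37}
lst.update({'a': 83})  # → {'e': 2, 'd': 91, 'c': 37, 'a': 83}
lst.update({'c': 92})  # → {'e': 2, 'd': 91, 'c': 92, 'a': 83}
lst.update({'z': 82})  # {'e': 2, 'd': 91, 'c': 92, 'a': 83, 'z': 82}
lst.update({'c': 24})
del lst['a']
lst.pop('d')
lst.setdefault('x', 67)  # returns 67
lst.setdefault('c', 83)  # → 24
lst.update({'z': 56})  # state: {'e': 2, 'c': 24, 'z': 56, 'x': 67}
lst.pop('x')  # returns 67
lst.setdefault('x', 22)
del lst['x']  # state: {'e': 2, 'c': 24, 'z': 56}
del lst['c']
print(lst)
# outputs {'e': 2, 'z': 56}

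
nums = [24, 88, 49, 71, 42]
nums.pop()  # 42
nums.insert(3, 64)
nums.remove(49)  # [24, 88, 64, 71]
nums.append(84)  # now [24, 88, 64, 71, 84]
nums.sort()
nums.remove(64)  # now [24, 71, 84, 88]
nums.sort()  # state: [24, 71, 84, 88]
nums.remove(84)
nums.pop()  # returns 88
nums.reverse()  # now [71, 24]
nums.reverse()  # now [24, 71]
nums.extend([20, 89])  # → [24, 71, 20, 89]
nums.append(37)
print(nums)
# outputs [24, 71, 20, 89, 37]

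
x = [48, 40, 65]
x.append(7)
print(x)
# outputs [48, 40, 65, 7]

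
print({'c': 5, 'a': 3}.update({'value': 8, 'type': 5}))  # None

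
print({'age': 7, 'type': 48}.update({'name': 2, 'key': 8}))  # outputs None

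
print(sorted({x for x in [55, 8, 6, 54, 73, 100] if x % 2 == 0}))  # [6, 8, 54, 100]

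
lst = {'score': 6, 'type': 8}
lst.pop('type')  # 8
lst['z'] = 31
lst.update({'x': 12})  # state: {'score': 6, 'z': 31, 'x': 12}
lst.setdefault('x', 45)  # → 12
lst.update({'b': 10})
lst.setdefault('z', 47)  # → 31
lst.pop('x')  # 12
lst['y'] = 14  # {'score': 6, 'z': 31, 'b': 10, 'y': 14}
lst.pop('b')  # 10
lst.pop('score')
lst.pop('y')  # 14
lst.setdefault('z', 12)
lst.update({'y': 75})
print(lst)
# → {'z': 31, 'y': 75}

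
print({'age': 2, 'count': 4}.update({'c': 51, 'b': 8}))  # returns None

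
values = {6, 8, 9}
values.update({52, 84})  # {6, 8, 9, 52, 84}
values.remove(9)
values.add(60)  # {6, 8, 52, 60, 84}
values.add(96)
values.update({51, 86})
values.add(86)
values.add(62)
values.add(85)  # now {6, 8, 51, 52, 60, 62, 84, 85, 86, 96}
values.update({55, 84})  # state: {6, 8, 51, 52, 55, 60, 62, 84, 85, 86, 96}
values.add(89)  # {6, 8, 51, 52, 55, 60, 62, 84, 85, 86, 89, 96}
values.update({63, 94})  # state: {6, 8, 51, 52, 55, 60, 62, 63, 84, 85, 86, 89, 94, 96}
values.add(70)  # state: {6, 8, 51, 52, 55, 60, 62, 63, 70, 84, 85, 86, 89, 94, 96}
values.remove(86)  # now {6, 8, 51, 52, 55, 60, 62, 63, 70, 84, 85, 89, 94, 96}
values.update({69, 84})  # {6, 8, 51, 52, 55, 60, 62, 63, 69, 70, 84, 85, 89, 94, 96}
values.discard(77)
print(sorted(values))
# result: [6, 8, 51, 52, 55, 60, 62, 63, 69, 70, 84, 85, 89, 94, 96]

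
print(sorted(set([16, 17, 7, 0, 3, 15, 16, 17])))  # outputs [0, 3, 7, 15, 16, 17]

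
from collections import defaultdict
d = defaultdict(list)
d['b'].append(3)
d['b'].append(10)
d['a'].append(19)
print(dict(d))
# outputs {'b': [3, 10], 'a': [19]}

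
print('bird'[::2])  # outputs br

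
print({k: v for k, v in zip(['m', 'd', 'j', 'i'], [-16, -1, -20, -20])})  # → {'m': -16, 'd': -1, 'j': -20, 'i': -20}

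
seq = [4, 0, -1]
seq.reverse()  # [-1, 0, 4]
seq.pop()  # 4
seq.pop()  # 0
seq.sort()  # [-1]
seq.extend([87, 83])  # [-1, 87, 83]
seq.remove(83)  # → [-1, 87]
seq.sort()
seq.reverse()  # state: [87, -1]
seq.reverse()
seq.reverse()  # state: [87, -1]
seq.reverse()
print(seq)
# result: [-1, 87]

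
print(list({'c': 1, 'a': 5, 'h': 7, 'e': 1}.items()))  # [('c', 1), ('a', 5), ('h', 7), ('e', 1)]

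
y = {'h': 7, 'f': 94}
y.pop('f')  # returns 94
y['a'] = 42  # {'h': 7, 'a': 42}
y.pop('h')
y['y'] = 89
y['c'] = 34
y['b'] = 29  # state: {'a': 42, 'y': 89, 'c': 34, 'b': 29}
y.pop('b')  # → 29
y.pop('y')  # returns 89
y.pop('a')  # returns 42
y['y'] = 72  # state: {'c': 34, 'y': 72}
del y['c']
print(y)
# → {'y': 72}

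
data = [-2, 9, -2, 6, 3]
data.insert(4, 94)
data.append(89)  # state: [-2, 9, -2, 6, 94, 3, 89]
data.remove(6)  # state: [-2, 9, -2, 94, 3, 89]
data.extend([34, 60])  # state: [-2, 9, -2, 94, 3, 89, 34, 60]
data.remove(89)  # [-2, 9, -2, 94, 3, 34, 60]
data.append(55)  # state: [-2, 9, -2, 94, 3, 34, 60, 55]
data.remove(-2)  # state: [9, -2, 94, 3, 34, 60, 55]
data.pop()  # 55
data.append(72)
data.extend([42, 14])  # [9, -2, 94, 3, 34, 60, 72, 42, 14]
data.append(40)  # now [9, -2, 94, 3, 34, 60, 72, 42, 14, 40]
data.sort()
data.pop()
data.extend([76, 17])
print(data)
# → [-2, 3, 9, 14, 34, 40, 42, 60, 72, 76, 17]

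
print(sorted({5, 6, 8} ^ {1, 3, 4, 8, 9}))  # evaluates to [1, 3, 4, 5, 6, 9]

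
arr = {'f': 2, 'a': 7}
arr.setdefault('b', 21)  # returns 21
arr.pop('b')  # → 21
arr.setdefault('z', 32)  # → 32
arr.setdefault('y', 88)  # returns 88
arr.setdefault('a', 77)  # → 7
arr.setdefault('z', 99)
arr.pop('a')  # 7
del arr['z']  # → {'f': 2, 'y': 88}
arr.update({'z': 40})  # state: {'f': 2, 'y': 88, 'z': 40}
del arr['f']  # {'y': 88, 'z': 40}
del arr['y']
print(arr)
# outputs {'z': 40}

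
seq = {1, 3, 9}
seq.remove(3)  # {1, 9}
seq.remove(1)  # {9}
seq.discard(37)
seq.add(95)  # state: {9, 95}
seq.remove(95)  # {9}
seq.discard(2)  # {9}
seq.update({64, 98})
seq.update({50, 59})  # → {9, 50, 59, 64, 98}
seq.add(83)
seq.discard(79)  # {9, 50, 59, 64, 83, 98}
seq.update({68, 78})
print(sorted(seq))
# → [9, 50, 59, 64, 68, 78, 83, 98]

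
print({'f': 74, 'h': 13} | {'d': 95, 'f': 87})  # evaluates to {'f': 87, 'h': 13, 'd': 95}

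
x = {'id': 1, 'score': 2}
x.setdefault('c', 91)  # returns 91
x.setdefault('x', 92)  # 92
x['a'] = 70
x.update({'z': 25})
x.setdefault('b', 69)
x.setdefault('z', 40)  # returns 25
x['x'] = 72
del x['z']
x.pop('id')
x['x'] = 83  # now {'score': 2, 'c': 91, 'x': 83, 'a': 70, 'b': 69}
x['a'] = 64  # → {'score': 2, 'c': 91, 'x': 83, 'a': 64, 'b': 69}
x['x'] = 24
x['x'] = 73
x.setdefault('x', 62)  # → 73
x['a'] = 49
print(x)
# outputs {'score': 2, 'c': 91, 'x': 73, 'a': 49, 'b': 69}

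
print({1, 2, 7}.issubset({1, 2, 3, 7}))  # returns True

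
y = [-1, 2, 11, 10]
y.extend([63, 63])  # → [-1, 2, 11, 10, 63, 63]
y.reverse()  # [63, 63, 10, 11, 2, -1]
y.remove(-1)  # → [63, 63, 10, 11, 2]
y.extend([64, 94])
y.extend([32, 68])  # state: [63, 63, 10, 11, 2, 64, 94, 32, 68]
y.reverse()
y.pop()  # 63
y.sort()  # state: [2, 10, 11, 32, 63, 64, 68, 94]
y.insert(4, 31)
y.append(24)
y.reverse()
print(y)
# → [24, 94, 68, 64, 63, 31, 32, 11, 10, 2]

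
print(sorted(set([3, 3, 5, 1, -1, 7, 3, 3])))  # [-1, 1, 3, 5, 7]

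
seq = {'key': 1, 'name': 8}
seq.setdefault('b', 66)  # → 66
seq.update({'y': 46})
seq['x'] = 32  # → {'key': 1, 'name': 8, 'b': 66, 'y': 46, 'x': 32}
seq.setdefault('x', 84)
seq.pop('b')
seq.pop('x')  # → 32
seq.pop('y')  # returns 46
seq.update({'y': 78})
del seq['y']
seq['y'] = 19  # {'key': 1, 'name': 8, 'y': 19}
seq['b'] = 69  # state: {'key': 1, 'name': 8, 'y': 19, 'b': 69}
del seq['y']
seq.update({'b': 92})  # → {'key': 1, 'name': 8, 'b': 92}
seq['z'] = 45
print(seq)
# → {'key': 1, 'name': 8, 'b': 92, 'z': 45}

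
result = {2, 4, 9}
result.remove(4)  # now {2, 9}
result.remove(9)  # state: {2}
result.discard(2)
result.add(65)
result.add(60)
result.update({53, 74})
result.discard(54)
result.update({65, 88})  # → {53, 60, 65, 74, 88}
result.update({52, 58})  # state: {52, 53, 58, 60, 65, 74, 88}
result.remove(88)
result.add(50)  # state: {50, 52, 53, 58, 60, 65, 74}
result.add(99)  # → {50, 52, 53, 58, 60, 65, 74, 99}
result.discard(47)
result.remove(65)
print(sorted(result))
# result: [50, 52, 53, 58, 60, 74, 99]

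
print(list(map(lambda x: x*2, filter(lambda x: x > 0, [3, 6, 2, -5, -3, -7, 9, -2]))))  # [6, 12, 4, 18]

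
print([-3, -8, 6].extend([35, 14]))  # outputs None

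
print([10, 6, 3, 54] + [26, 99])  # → [10, 6, 3, 54, 26, 99]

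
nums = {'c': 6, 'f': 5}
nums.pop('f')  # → 5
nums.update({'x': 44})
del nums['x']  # {'c': 6}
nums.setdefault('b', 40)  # 40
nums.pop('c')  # 6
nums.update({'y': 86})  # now {'b': 40, 'y': 86}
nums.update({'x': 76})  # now {'b': 40, 'y': 86, 'x': 76}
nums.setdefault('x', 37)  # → 76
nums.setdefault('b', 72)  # 40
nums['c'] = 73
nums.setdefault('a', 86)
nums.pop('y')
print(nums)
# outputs {'b': 40, 'x': 76, 'c': 73, 'a': 86}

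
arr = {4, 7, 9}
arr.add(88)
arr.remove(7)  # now {4, 9, 88}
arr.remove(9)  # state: {4, 88}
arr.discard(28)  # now {4, 88}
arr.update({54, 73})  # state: {4, 54, 73, 88}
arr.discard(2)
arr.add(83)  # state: {4, 54, 73, 83, 88}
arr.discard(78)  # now {4, 54, 73, 83, 88}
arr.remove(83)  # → {4, 54, 73, 88}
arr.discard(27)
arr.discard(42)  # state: {4, 54, 73, 88}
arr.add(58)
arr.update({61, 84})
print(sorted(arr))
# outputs [4, 54, 58, 61, 73, 84, 88]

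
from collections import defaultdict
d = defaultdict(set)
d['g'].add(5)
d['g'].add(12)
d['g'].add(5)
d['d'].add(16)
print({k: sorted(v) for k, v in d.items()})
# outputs {'g': [5, 12], 'd': [16]}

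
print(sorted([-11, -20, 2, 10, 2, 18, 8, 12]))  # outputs [-20, -11, 2, 2, 8, 10, 12, 18]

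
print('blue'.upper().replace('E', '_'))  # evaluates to BLU_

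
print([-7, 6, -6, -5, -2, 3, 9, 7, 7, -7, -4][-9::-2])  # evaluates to [-6, -7]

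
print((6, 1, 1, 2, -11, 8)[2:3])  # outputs (1,)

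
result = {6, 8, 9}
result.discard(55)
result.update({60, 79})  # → {6, 8, 9, 60, 79}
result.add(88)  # {6, 8, 9, 60, 79, 88}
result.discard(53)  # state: {6, 8, 9, 60, 79, 88}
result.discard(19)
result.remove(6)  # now {8, 9, 60, 79, 88}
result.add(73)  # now {8, 9, 60, 73, 79, 88}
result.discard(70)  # {8, 9, 60, 73, 79, 88}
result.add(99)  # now {8, 9, 60, 73, 79, 88, 99}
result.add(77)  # {8, 9, 60, 73, 77, 79, 88, 99}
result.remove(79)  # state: {8, 9, 60, 73, 77, 88, 99}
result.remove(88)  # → {8, 9, 60, 73, 77, 99}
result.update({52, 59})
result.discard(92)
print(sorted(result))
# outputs [8, 9, 52, 59, 60, 73, 77, 99]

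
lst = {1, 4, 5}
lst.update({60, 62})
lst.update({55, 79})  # {1, 4, 5, 55, 60, 62, 79}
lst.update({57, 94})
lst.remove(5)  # {1, 4, 55, 57, 60, 62, 79, 94}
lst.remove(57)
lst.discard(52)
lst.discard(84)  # {1, 4, 55, 60, 62, 79, 94}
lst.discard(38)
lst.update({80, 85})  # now {1, 4, 55, 60, 62, 79, 80, 85, 94}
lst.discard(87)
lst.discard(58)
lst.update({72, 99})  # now {1, 4, 55, 60, 62, 72, 79, 80, 85, 94, 99}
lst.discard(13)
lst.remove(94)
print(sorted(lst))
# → [1, 4, 55, 60, 62, 72, 79, 80, 85, 99]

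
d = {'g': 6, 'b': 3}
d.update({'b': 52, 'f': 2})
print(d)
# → {'g': 6, 'b': 52, 'f': 2}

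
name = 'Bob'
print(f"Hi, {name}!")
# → Hi, Bob!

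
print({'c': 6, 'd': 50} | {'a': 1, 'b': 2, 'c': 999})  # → {'c': 999, 'd': 50, 'a': 1, 'b': 2}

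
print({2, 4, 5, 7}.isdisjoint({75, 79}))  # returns True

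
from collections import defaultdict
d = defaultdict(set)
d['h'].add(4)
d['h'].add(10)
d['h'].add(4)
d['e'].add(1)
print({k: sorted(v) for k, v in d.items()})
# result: {'h': [4, 10], 'e': [1]}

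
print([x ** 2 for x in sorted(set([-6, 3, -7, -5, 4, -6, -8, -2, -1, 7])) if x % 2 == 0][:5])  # [64, 36, 4, 16]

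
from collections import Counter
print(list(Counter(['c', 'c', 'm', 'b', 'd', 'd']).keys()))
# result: ['c', 'm', 'b', 'd']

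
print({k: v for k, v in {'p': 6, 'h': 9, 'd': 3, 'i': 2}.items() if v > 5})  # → {'p': 6, 'h': 9}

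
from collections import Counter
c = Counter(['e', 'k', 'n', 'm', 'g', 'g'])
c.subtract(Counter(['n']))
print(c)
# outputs Counter({'g': 2, 'e': 1, 'k': 1, 'm': 1, 'n': 0})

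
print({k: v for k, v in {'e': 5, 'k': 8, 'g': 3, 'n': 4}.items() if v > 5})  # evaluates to {'k': 8}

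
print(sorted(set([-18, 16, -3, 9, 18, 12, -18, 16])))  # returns [-18, -3, 9, 12, 16, 18]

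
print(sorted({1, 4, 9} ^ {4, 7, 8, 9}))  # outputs [1, 7, 8]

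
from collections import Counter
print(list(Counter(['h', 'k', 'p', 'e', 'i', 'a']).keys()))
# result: ['h', 'k', 'p', 'e', 'i', 'a']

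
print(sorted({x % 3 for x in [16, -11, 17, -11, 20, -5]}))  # [1, 2]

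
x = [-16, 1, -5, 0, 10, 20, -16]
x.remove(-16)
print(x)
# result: [1, -5, 0, 10, 20, -16]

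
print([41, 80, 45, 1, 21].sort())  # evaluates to None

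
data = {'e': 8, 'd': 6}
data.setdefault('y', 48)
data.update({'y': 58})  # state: {'e': 8, 'd': 6, 'y': 58}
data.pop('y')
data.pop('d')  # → 6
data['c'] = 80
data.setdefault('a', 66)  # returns 66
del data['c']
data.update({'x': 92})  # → {'e': 8, 'a': 66, 'x': 92}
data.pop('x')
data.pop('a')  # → 66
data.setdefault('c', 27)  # 27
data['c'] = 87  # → {'e': 8, 'c': 87}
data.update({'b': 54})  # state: {'e': 8, 'c': 87, 'b': 54}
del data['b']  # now {'e': 8, 'c': 87}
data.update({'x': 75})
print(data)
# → {'e': 8, 'c': 87, 'x': 75}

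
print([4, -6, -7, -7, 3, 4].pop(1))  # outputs -6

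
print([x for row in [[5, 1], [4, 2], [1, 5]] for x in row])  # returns [5, 1, 4, 2, 1, 5]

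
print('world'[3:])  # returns ld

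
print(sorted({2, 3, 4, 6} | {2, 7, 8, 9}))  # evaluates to [2, 3, 4, 6, 7, 8, 9]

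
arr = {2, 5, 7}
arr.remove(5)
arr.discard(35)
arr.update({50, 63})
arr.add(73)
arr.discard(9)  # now {2, 7, 50, 63, 73}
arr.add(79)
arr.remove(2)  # {7, 50, 63, 73, 79}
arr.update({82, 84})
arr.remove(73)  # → {7, 50, 63, 79, 82, 84}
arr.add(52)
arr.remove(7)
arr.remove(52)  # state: {50, 63, 79, 82, 84}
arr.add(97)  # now {50, 63, 79, 82, 84, 97}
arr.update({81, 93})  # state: {50, 63, 79, 81, 82, 84, 93, 97}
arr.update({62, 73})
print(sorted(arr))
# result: [50, 62, 63, 73, 79, 81, 82, 84, 93, 97]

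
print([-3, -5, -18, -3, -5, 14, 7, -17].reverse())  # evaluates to None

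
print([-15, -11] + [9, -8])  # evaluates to [-15, -11, 9, -8]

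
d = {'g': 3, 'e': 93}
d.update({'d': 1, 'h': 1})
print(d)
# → {'g': 3, 'e': 93, 'd': 1, 'h': 1}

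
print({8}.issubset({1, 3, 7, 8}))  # True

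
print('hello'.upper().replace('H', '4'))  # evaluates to 4ELLO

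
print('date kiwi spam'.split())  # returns ['date', 'kiwi', 'spam']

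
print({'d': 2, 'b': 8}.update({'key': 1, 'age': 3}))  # None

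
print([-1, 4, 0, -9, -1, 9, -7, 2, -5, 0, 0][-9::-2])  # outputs [0, -1]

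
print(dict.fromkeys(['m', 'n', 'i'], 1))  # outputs {'m': 1, 'n': 1, 'i': 1}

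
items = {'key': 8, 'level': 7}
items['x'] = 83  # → {'key': 8, 'level': 7, 'x': 83}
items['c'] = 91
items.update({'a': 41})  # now {'key': 8, 'level': 7, 'x': 83, 'c': 91, 'a': 41}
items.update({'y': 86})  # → {'key': 8, 'level': 7, 'x': 83, 'c': 91, 'a': 41, 'y': 86}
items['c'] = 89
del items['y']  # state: {'key': 8, 'level': 7, 'x': 83, 'c': 89, 'a': 41}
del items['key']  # {'level': 7, 'x': 83, 'c': 89, 'a': 41}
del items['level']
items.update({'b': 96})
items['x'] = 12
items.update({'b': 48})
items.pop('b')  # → 48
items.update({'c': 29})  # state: {'x': 12, 'c': 29, 'a': 41}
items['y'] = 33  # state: {'x': 12, 'c': 29, 'a': 41, 'y': 33}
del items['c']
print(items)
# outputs {'x': 12, 'a': 41, 'y': 33}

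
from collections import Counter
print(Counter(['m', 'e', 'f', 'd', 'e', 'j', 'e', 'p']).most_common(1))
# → [('e', 3)]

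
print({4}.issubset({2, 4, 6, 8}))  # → True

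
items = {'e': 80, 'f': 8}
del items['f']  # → {'e': 80}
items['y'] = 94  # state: {'e': 80, 'y': 94}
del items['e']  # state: {'y': 94}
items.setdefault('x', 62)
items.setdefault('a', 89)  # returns 89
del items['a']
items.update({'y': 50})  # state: {'y': 50, 'x': 62}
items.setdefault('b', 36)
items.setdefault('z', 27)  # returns 27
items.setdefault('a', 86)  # 86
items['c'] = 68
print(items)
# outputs {'y': 50, 'x': 62, 'b': 36, 'z': 27, 'a': 86, 'c': 68}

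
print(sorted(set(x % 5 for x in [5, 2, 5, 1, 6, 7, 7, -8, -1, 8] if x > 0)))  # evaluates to [0, 1, 2, 3]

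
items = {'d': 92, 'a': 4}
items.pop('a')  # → 4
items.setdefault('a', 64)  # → 64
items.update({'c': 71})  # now {'d': 92, 'a': 64, 'c': 71}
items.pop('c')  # 71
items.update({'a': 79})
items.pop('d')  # 92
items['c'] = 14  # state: {'a': 79, 'c': 14}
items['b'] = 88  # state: {'a': 79, 'c': 14, 'b': 88}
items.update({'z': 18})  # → {'a': 79, 'c': 14, 'b': 88, 'z': 18}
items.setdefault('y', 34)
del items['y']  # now {'a': 79, 'c': 14, 'b': 88, 'z': 18}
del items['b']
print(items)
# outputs {'a': 79, 'c': 14, 'z': 18}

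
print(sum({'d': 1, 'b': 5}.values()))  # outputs 6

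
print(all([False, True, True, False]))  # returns False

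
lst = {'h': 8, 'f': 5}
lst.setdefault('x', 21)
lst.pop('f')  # 5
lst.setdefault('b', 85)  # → 85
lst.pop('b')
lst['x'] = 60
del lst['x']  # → {'h': 8}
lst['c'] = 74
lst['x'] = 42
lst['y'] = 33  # {'h': 8, 'c': 74, 'x': 42, 'y': 33}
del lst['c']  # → {'h': 8, 'x': 42, 'y': 33}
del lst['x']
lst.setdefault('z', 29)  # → 29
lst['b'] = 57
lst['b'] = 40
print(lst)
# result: {'h': 8, 'y': 33, 'z': 29, 'b': 40}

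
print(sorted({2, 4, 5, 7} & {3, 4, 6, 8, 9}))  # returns [4]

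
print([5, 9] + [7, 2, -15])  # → [5, 9, 7, 2, -15]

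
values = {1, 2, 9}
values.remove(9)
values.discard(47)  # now {1, 2}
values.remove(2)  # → {1}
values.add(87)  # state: {1, 87}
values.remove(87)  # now {1}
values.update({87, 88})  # {1, 87, 88}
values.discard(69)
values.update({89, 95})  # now {1, 87, 88, 89, 95}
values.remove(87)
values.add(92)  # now {1, 88, 89, 92, 95}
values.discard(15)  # {1, 88, 89, 92, 95}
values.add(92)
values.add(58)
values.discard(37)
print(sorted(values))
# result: [1, 58, 88, 89, 92, 95]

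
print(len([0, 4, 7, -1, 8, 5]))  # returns 6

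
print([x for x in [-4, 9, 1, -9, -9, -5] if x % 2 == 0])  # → [-4]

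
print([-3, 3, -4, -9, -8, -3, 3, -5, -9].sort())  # None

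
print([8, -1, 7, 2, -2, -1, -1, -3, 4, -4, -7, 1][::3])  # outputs [8, 2, -1, -4]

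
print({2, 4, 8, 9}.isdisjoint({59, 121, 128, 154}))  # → True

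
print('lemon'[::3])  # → lo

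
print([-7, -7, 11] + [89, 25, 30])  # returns [-7, -7, 11, 89, 25, 30]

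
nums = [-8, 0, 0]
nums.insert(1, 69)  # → [-8, 69, 0, 0]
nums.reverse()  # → [0, 0, 69, -8]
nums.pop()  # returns -8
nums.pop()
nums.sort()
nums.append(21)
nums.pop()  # 21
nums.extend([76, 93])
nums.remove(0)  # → [0, 76, 93]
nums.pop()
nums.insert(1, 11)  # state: [0, 11, 76]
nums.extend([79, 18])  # [0, 11, 76, 79, 18]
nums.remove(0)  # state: [11, 76, 79, 18]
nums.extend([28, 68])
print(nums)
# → [11, 76, 79, 18, 28, 68]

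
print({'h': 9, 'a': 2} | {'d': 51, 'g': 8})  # {'h': 9, 'a': 2, 'd': 51, 'g': 8}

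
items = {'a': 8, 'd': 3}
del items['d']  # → {'a': 8}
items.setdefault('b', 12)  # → 12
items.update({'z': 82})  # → {'a': 8, 'b': 12, 'z': 82}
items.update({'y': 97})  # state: {'a': 8, 'b': 12, 'z': 82, 'y': 97}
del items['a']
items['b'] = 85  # {'b': 85, 'z': 82, 'y': 97}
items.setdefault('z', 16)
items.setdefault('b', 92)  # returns 85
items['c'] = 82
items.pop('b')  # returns 85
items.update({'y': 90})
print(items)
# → {'z': 82, 'y': 90, 'c': 82}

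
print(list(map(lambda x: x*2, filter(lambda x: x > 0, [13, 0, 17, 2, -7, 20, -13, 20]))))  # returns [26, 34, 4, 40, 40]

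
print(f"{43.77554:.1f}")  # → 43.8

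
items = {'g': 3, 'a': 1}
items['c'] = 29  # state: {'g': 3, 'a': 1, 'c': 29}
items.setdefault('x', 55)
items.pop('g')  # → 3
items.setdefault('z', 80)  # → 80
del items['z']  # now {'a': 1, 'c': 29, 'x': 55}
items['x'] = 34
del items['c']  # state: {'a': 1, 'x': 34}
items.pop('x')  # 34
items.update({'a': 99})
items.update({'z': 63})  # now {'a': 99, 'z': 63}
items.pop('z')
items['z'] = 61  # {'a': 99, 'z': 61}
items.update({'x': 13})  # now {'a': 99, 'z': 61, 'x': 13}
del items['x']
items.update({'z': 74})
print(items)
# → {'a': 99, 'z': 74}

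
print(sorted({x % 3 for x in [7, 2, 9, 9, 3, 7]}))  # [0, 1, 2]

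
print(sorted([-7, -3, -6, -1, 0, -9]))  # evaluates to [-9, -7, -6, -3, -1, 0]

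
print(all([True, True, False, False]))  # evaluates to False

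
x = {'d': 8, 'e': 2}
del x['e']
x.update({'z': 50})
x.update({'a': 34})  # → {'d': 8, 'z': 50, 'a': 34}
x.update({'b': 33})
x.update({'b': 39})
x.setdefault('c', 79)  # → 79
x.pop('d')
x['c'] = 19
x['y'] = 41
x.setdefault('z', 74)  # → 50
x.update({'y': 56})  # {'z': 50, 'a': 34, 'b': 39, 'c': 19, 'y': 56}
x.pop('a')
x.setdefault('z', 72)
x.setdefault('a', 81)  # 81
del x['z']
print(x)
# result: {'b': 39, 'c': 19, 'y': 56, 'a': 81}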